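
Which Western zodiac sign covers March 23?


Date: March 23
Conventional tropical zodiac dates: Aries from March 21 onward; Taurus starts April 20
March 23 falls within the Aries range

Aries


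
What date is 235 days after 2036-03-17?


Start: 2036-03-17, add 235 days
March 2036 has 31 days: 31 - 17 = 14 days to March 31 -> 221 left
April 2036 has 30 days -> 191 left
May 2036 has 31 days -> 160 left
June 2036 has 30 days -> 130 left
July 2036 has 31 days -> 99 left
August 2036 has 31 days -> 68 left
September 2036 has 30 days -> 38 left
October 2036 has 31 days -> 7 left
November 2036: 7 <= 30 -> lands on November 7

Result: 2036-11-07


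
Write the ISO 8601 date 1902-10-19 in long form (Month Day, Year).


ISO 1902-10-19 parses as year=1902, month=10, day=19
Month 10 -> October

October 19, 1902


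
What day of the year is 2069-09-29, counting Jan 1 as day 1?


Date: September 29, 2069
Days in months 1 through 8: 243
Plus 29 days in September

Day of year: 272


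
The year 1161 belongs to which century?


Century = (year - 1) // 100 + 1
= (1161 - 1) // 100 + 1
= 1160 // 100 + 1
= 11 + 1

12th century


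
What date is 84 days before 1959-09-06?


Start: 1959-09-06, subtract 84 days
Back 6 days from September 6 reaches August 31, 1959 -> 78 left
August 1959 has 31 days -> back to July 31, 1959 -> 47 left
July 1959 has 31 days -> back to June 30, 1959 -> 16 left
June 1959: 30 - 16 = 14 -> lands on June 14

Result: 1959-06-14


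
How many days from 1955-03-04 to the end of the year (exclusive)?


Day of year: 63 of 365
Remaining = 365 - 63

302 days


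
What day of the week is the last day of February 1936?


February 1936 has 29 days
Anchor: Jan 1, 1936. With p = 1936 - 1 = 1935: (p + p//4 - p//100 + p//400) mod 7 = (1935 + 483 - 19 + 4) mod 7 = 2403 mod 7 = 2 -> Wednesday (Mon=0 ... Sun=6)
Days before February (Jan): 31; February 1 index = (2 + 31) mod 7 = 5 -> Saturday
Last day offset: 29 - 1 = 28 days
Weekday index = (5 + 28) mod 7 = 5

Saturday, February 29


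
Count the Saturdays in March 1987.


March 1987 has 31 days
Anchor: Jan 1, 1987. With p = 1987 - 1 = 1986: (p + p//4 - p//100 + p//400) mod 7 = (1986 + 496 - 19 + 4) mod 7 = 2467 mod 7 = 3 -> Thursday (Mon=0 ... Sun=6)
Days before March (Jan-Feb): 59; March 1 index = (3 + 59) mod 7 = 6 -> Sunday
First Saturday is March 7
Saturdays: 7, 14, 21, 28

4 Saturdays


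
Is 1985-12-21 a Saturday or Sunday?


Anchor: Jan 1, 1985. With p = 1985 - 1 = 1984: (p + p//4 - p//100 + p//400) mod 7 = (1984 + 496 - 19 + 4) mod 7 = 2465 mod 7 = 1 -> Tuesday (Mon=0 ... Sun=6)
Day of year: 355; offset = 354
Weekday index = (1 + 354) mod 7 = 5 -> Saturday
Weekend days: Saturday, Sunday

Yes


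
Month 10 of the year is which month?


Month 10 of 12

October


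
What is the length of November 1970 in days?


November 1970

30 days


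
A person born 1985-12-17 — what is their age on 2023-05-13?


Birth: 1985-12-17
Reference: 2023-05-13
Year difference: 2023 - 1985 = 38
Birthday not yet reached in 2023, subtract 1

37 years old


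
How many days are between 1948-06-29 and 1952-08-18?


From 1948-06-29 to 1952-08-18
1948-06-29: days before June = 31 + 29 + 31 + 30 + 31 = 152 (1948 is a leap year); day of year = 152 + 29 = 181
1952-08-18: days before August = 31 + 29 + 31 + 30 + 31 + 30 + 31 = 213 (1952 is a leap year); day of year = 213 + 18 = 231
Rest of 1948: 366 - 181 = 185
Full years 1949 (365), 1950 (365), 1951 (365): 1095
Total = 185 + 1095 + 231 = 1511

1511 days


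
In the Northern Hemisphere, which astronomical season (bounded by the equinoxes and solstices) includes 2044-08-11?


Date: August 11
Astronomical Summer (approx.; exact equinox/solstice day varies by year): June 21 to September 21
August 11 falls within the Summer window

Summer


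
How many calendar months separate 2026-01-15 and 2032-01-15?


From January 2026 to January 2032
6 years * 12 = 72 months = 72

72 months


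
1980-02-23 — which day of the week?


Date: February 23, 1980
Anchor: Jan 1, 1980. With p = 1980 - 1 = 1979: (p + p//4 - p//100 + p//400) mod 7 = (1979 + 494 - 19 + 4) mod 7 = 2458 mod 7 = 1 -> Tuesday (Mon=0 ... Sun=6)
Days before February (Jan): 31; offset = 31 + 23 - 1 = 53
Weekday index = (1 + 53) mod 7 = 5

Day of the week: Saturday


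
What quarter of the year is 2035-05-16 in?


Month: May (month 5)
Q1: Jan-Mar, Q2: Apr-Jun, Q3: Jul-Sep, Q4: Oct-Dec

Q2


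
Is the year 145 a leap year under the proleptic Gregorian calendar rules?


Gregorian leap year rule: divisible by 4, but not by 100, unless also by 400.
145 is not divisible by 4 -> not a leap year

No


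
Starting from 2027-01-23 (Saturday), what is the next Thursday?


Current: Saturday
Target: Thursday
Days ahead: 5

Next Thursday: 2027-01-28


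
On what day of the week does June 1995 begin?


Target: June 1, 1995
Anchor: Jan 1, 1995. With p = 1995 - 1 = 1994: (p + p//4 - p//100 + p//400) mod 7 = (1994 + 498 - 19 + 4) mod 7 = 2477 mod 7 = 6 -> Sunday (Mon=0 ... Sun=6)
Days before June (Jan-May): 151 days
Weekday index = (6 + 151) mod 7 = 3

Thursday


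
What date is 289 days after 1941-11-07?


Start: 1941-11-07, add 289 days
November 1941 has 30 days: 30 - 7 = 23 days to November 30 -> 266 left
December 1941 has 31 days -> 235 left
January 1942 has 31 days -> 204 left
February 1942 has 28 days -> 176 left
March 1942 has 31 days -> 145 left
April 1942 has 30 days -> 115 left
May 1942 has 31 days -> 84 left
June 1942 has 30 days -> 54 left
July 1942 has 31 days -> 23 left
August 1942: 23 <= 31 -> lands on August 23

Result: 1942-08-23


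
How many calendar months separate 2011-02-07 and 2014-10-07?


From February 2011 to October 2014
3 years * 12 = 36 months, plus 8 months = 44

44 months


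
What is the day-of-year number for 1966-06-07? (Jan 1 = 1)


Date: June 7, 1966
Days in months 1 through 5: 151
Plus 7 days in June

Day of year: 158


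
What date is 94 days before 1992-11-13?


Start: 1992-11-13, subtract 94 days
Back 13 days from November 13 reaches October 31, 1992 -> 81 left
October 1992 has 31 days -> back to September 30, 1992 -> 50 left
September 1992 has 30 days -> back to August 31, 1992 -> 20 left
August 1992: 31 - 20 = 11 -> lands on August 11

Result: 1992-08-11


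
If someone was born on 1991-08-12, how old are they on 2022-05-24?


Birth: 1991-08-12
Reference: 2022-05-24
Year difference: 2022 - 1991 = 31
Birthday not yet reached in 2022, subtract 1

30 years old


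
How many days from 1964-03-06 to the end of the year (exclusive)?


Day of year: 66 of 366
Remaining = 366 - 66

300 days


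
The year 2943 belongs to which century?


Century = (year - 1) // 100 + 1
= (2943 - 1) // 100 + 1
= 2942 // 100 + 1
= 29 + 1

30th century


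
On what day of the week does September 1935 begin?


Target: September 1, 1935
Anchor: Jan 1, 1935. With p = 1935 - 1 = 1934: (p + p//4 - p//100 + p//400) mod 7 = (1934 + 483 - 19 + 4) mod 7 = 2402 mod 7 = 1 -> Tuesday (Mon=0 ... Sun=6)
Days before September (Jan-Aug): 243 days
Weekday index = (1 + 243) mod 7 = 6

Sunday


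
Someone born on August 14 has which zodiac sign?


Date: August 14
Conventional tropical zodiac dates: Leo from July 23 onward; Virgo starts August 23
August 14 falls within the Leo range

Leo


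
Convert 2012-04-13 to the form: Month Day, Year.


ISO 2012-04-13 parses as year=2012, month=04, day=13
Month 4 -> April

April 13, 2012


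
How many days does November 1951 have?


November 1951

30 days


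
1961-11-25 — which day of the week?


Date: November 25, 1961
Anchor: Jan 1, 1961. With p = 1961 - 1 = 1960: (p + p//4 - p//100 + p//400) mod 7 = (1960 + 490 - 19 + 4) mod 7 = 2435 mod 7 = 6 -> Sunday (Mon=0 ... Sun=6)
Days before November (Jan-Oct): 304; offset = 304 + 25 - 1 = 328
Weekday index = (6 + 328) mod 7 = 5

Day of the week: Saturday


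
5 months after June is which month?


June is month 6
6 + 5 = 11

November


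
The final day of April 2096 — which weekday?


April 2096 has 30 days
Anchor: Jan 1, 2096. With p = 2096 - 1 = 2095: (p + p//4 - p//100 + p//400) mod 7 = (2095 + 523 - 20 + 5) mod 7 = 2603 mod 7 = 6 -> Sunday (Mon=0 ... Sun=6)
Days before April (Jan-Mar): 91; April 1 index = (6 + 91) mod 7 = 6 -> Sunday
Last day offset: 30 - 1 = 29 days
Weekday index = (6 + 29) mod 7 = 0

Monday, April 30


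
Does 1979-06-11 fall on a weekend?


Anchor: Jan 1, 1979. With p = 1979 - 1 = 1978: (p + p//4 - p//100 + p//400) mod 7 = (1978 + 494 - 19 + 4) mod 7 = 2457 mod 7 = 0 -> Monday (Mon=0 ... Sun=6)
Day of year: 162; offset = 161
Weekday index = (0 + 161) mod 7 = 0 -> Monday
Weekend days: Saturday, Sunday

No


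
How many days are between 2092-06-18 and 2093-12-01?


From 2092-06-18 to 2093-12-01
2092-06-18: days before June = 31 + 29 + 31 + 30 + 31 = 152 (2092 is a leap year); day of year = 152 + 18 = 170
2093-12-01: days before December = 31 + 28 + 31 + 30 + 31 + 30 + 31 + 31 + 30 + 31 + 30 = 334 (2093 is not a leap year); day of year = 334 + 1 = 335
Rest of 2092: 366 - 170 = 196
Total = 196 + 335 = 531

531 days


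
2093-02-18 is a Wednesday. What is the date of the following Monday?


Current: Wednesday
Target: Monday
Days ahead: 5

Next Monday: 2093-02-23


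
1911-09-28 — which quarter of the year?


Month: September (month 9)
Q1: Jan-Mar, Q2: Apr-Jun, Q3: Jul-Sep, Q4: Oct-Dec

Q3


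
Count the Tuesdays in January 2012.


January 2012 has 31 days
Anchor: Jan 1, 2012. With p = 2012 - 1 = 2011: (p + p//4 - p//100 + p//400) mod 7 = (2011 + 502 - 20 + 5) mod 7 = 2498 mod 7 = 6 -> Sunday (Mon=0 ... Sun=6)
January 1 is the anchor itself -> Sunday
First Tuesday is January 3
Tuesdays: 3, 10, 17, 24, 31

5 Tuesdays


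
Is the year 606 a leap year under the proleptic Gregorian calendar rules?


Gregorian leap year rule: divisible by 4, but not by 100, unless also by 400.
606 is not divisible by 4 -> not a leap year

No


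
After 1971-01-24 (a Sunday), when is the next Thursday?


Current: Sunday
Target: Thursday
Days ahead: 4

Next Thursday: 1971-01-28


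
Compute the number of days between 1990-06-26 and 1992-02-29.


From 1990-06-26 to 1992-02-29
1990-06-26: days before June = 31 + 28 + 31 + 30 + 31 = 151 (1990 is not a leap year); day of year = 151 + 26 = 177
1992-02-29: days before February = 31; day of year = 31 + 29 = 60
Rest of 1990: 365 - 177 = 188
Full years 1991 (365): 365
Total = 188 + 365 + 60 = 613

613 days


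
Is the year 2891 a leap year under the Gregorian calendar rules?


Gregorian leap year rule: divisible by 4, but not by 100, unless also by 400.
2891 is not divisible by 4 -> not a leap year

No


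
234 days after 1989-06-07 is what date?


Start: 1989-06-07, add 234 days
June 1989 has 30 days: 30 - 7 = 23 days to June 30 -> 211 left
July 1989 has 31 days -> 180 left
August 1989 has 31 days -> 149 left
September 1989 has 30 days -> 119 left
October 1989 has 31 days -> 88 left
November 1989 has 30 days -> 58 left
December 1989 has 31 days -> 27 left
January 1990: 27 <= 31 -> lands on January 27

Result: 1990-01-27


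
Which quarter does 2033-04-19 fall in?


Month: April (month 4)
Q1: Jan-Mar, Q2: Apr-Jun, Q3: Jul-Sep, Q4: Oct-Dec

Q2


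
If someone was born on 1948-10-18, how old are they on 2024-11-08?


Birth: 1948-10-18
Reference: 2024-11-08
Year difference: 2024 - 1948 = 76

76 years old


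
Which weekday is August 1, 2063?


Target: August 1, 2063
Anchor: Jan 1, 2063. With p = 2063 - 1 = 2062: (p + p//4 - p//100 + p//400) mod 7 = (2062 + 515 - 20 + 5) mod 7 = 2562 mod 7 = 0 -> Monday (Mon=0 ... Sun=6)
Days before August (Jan-Jul): 212 days
Weekday index = (0 + 212) mod 7 = 2

Wednesday


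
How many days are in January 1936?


January 1936

31 days


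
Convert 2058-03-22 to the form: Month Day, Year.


ISO 2058-03-22 parses as year=2058, month=03, day=22
Month 3 -> March

March 22, 2058


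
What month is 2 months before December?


December is month 12
12 - 2 = 10

October


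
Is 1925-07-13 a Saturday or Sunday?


Anchor: Jan 1, 1925. With p = 1925 - 1 = 1924: (p + p//4 - p//100 + p//400) mod 7 = (1924 + 481 - 19 + 4) mod 7 = 2390 mod 7 = 3 -> Thursday (Mon=0 ... Sun=6)
Day of year: 194; offset = 193
Weekday index = (3 + 193) mod 7 = 0 -> Monday
Weekend days: Saturday, Sunday

No


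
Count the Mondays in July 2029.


July 2029 has 31 days
Anchor: Jan 1, 2029. With p = 2029 - 1 = 2028: (p + p//4 - p//100 + p//400) mod 7 = (2028 + 507 - 20 + 5) mod 7 = 2520 mod 7 = 0 -> Monday (Mon=0 ... Sun=6)
Days before July (Jan-Jun): 181; July 1 index = (0 + 181) mod 7 = 6 -> Sunday
First Monday is July 2
Mondays: 2, 9, 16, 23, 30

5 Mondays


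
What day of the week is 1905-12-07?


Date: December 7, 1905
Anchor: Jan 1, 1905. With p = 1905 - 1 = 1904: (p + p//4 - p//100 + p//400) mod 7 = (1904 + 476 - 19 + 4) mod 7 = 2365 mod 7 = 6 -> Sunday (Mon=0 ... Sun=6)
Days before December (Jan-Nov): 334; offset = 334 + 7 - 1 = 340
Weekday index = (6 + 340) mod 7 = 3

Day of the week: Thursday


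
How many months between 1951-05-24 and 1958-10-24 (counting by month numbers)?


From May 1951 to October 1958
7 years * 12 = 84 months, plus 5 months = 89

89 months


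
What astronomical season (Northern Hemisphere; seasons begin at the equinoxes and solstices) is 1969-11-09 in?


Date: November 9
Astronomical Autumn (approx.; exact equinox/solstice day varies by year): September 22 to December 20
November 9 falls within the Autumn window

Autumn


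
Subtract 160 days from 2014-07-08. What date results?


Start: 2014-07-08, subtract 160 days
Back 8 days from July 8 reaches June 30, 2014 -> 152 left
June 2014 has 30 days -> back to May 31, 2014 -> 122 left
May 2014 has 31 days -> back to April 30, 2014 -> 91 left
April 2014 has 30 days -> back to March 31, 2014 -> 61 left
March 2014 has 31 days -> back to February 28, 2014 -> 30 left
February 2014 has 28 days -> back to January 31, 2014 -> 2 left
January 2014: 31 - 2 = 29 -> lands on January 29

Result: 2014-01-29


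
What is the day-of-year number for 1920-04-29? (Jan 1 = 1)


Date: April 29, 1920
Days in months 1 through 3: 91
Plus 29 days in April

Day of year: 120


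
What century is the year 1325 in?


Century = (year - 1) // 100 + 1
= (1325 - 1) // 100 + 1
= 1324 // 100 + 1
= 13 + 1

14th century


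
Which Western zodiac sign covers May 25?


Date: May 25
Conventional tropical zodiac dates: Gemini from May 21 onward; Cancer starts June 21
May 25 falls within the Gemini range

Gemini


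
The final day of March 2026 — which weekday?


March 2026 has 31 days
Anchor: Jan 1, 2026. With p = 2026 - 1 = 2025: (p + p//4 - p//100 + p//400) mod 7 = (2025 + 506 - 20 + 5) mod 7 = 2516 mod 7 = 3 -> Thursday (Mon=0 ... Sun=6)
Days before March (Jan-Feb): 59; March 1 index = (3 + 59) mod 7 = 6 -> Sunday
Last day offset: 31 - 1 = 30 days
Weekday index = (6 + 30) mod 7 = 1

Tuesday, March 31


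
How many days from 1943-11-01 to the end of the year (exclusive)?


Day of year: 305 of 365
Remaining = 365 - 305

60 days


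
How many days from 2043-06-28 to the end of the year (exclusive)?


Day of year: 179 of 365
Remaining = 365 - 179

186 days


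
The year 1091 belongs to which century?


Century = (year - 1) // 100 + 1
= (1091 - 1) // 100 + 1
= 1090 // 100 + 1
= 10 + 1

11th century


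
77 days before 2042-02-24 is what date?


Start: 2042-02-24, subtract 77 days
Back 24 days from February 24 reaches January 31, 2042 -> 53 left
January 2042 has 31 days -> back to December 31, 2041 -> 22 left
December 2041: 31 - 22 = 9 -> lands on December 9

Result: 2041-12-09


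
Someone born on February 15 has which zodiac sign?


Date: February 15
Conventional tropical zodiac dates: Aquarius from January 20 onward; Pisces starts February 19
February 15 falls within the Aquarius range

Aquarius


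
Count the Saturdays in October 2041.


October 2041 has 31 days
Anchor: Jan 1, 2041. With p = 2041 - 1 = 2040: (p + p//4 - p//100 + p//400) mod 7 = (2040 + 510 - 20 + 5) mod 7 = 2535 mod 7 = 1 -> Tuesday (Mon=0 ... Sun=6)
Days before October (Jan-Sep): 273; October 1 index = (1 + 273) mod 7 = 1 -> Tuesday
First Saturday is October 5
Saturdays: 5, 12, 19, 26

4 Saturdays


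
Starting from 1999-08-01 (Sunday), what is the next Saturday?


Current: Sunday
Target: Saturday
Days ahead: 6

Next Saturday: 1999-08-07


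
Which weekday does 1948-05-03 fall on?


Date: May 3, 1948
Anchor: Jan 1, 1948. With p = 1948 - 1 = 1947: (p + p//4 - p//100 + p//400) mod 7 = (1947 + 486 - 19 + 4) mod 7 = 2418 mod 7 = 3 -> Thursday (Mon=0 ... Sun=6)
Days before May (Jan-Apr): 121; offset = 121 + 3 - 1 = 123
Weekday index = (3 + 123) mod 7 = 0

Day of the week: Monday


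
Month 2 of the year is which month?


Month 2 of 12

February


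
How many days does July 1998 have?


July 1998

31 days


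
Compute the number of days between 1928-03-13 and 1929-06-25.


From 1928-03-13 to 1929-06-25
1928-03-13: days before March = 31 + 29 = 60 (1928 is a leap year); day of year = 60 + 13 = 73
1929-06-25: days before June = 31 + 28 + 31 + 30 + 31 = 151 (1929 is not a leap year); day of year = 151 + 25 = 176
Rest of 1928: 366 - 73 = 293
Total = 293 + 176 = 469

469 days


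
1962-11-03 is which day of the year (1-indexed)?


Date: November 3, 1962
Days in months 1 through 10: 304
Plus 3 days in November

Day of year: 307


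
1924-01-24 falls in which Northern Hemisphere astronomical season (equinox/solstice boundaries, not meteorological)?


Date: January 24
Astronomical Winter (approx.; exact equinox/solstice day varies by year): December 21 to March 19
January 24 falls within the Winter window

Winter


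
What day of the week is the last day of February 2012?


February 2012 has 29 days
Anchor: Jan 1, 2012. With p = 2012 - 1 = 2011: (p + p//4 - p//100 + p//400) mod 7 = (2011 + 502 - 20 + 5) mod 7 = 2498 mod 7 = 6 -> Sunday (Mon=0 ... Sun=6)
Days before February (Jan): 31; February 1 index = (6 + 31) mod 7 = 2 -> Wednesday
Last day offset: 29 - 1 = 28 days
Weekday index = (2 + 28) mod 7 = 2

Wednesday, February 29


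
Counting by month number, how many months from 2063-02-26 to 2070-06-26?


From February 2063 to June 2070
7 years * 12 = 84 months, plus 4 months = 88

88 months


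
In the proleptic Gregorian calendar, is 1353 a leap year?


Gregorian leap year rule: divisible by 4, but not by 100, unless also by 400.
1353 is not divisible by 4 -> not a leap year

No


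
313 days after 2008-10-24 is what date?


Start: 2008-10-24, add 313 days
October 2008 has 31 days: 31 - 24 = 7 days to October 31 -> 306 left
November 2008 has 30 days -> 276 left
December 2008 has 31 days -> 245 left
January 2009 has 31 days -> 214 left
February 2009 has 28 days -> 186 left
March 2009 has 31 days -> 155 left
April 2009 has 30 days -> 125 left
May 2009 has 31 days -> 94 left
June 2009 has 30 days -> 64 left
July 2009 has 31 days -> 33 left
August 2009 has 31 days -> 2 left
September 2009: 2 <= 30 -> lands on September 2

Result: 2009-09-02


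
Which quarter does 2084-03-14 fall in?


Month: March (month 3)
Q1: Jan-Mar, Q2: Apr-Jun, Q3: Jul-Sep, Q4: Oct-Dec

Q1


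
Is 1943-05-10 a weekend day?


Anchor: Jan 1, 1943. With p = 1943 - 1 = 1942: (p + p//4 - p//100 + p//400) mod 7 = (1942 + 485 - 19 + 4) mod 7 = 2412 mod 7 = 4 -> Friday (Mon=0 ... Sun=6)
Day of year: 130; offset = 129
Weekday index = (4 + 129) mod 7 = 0 -> Monday
Weekend days: Saturday, Sunday

No


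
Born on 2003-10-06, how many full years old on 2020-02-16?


Birth: 2003-10-06
Reference: 2020-02-16
Year difference: 2020 - 2003 = 17
Birthday not yet reached in 2020, subtract 1

16 years old


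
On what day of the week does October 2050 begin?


Target: October 1, 2050
Anchor: Jan 1, 2050. With p = 2050 - 1 = 2049: (p + p//4 - p//100 + p//400) mod 7 = (2049 + 512 - 20 + 5) mod 7 = 2546 mod 7 = 5 -> Saturday (Mon=0 ... Sun=6)
Days before October (Jan-Sep): 273 days
Weekday index = (5 + 273) mod 7 = 5

Saturday


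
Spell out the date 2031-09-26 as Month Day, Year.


ISO 2031-09-26 parses as year=2031, month=09, day=26
Month 9 -> September

September 26, 2031


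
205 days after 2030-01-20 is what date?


Start: 2030-01-20, add 205 days
January 2030 has 31 days: 31 - 20 = 11 days to January 31 -> 194 left
February 2030 has 28 days -> 166 left
March 2030 has 31 days -> 135 left
April 2030 has 30 days -> 105 left
May 2030 has 31 days -> 74 left
June 2030 has 30 days -> 44 left
July 2030 has 31 days -> 13 left
August 2030: 13 <= 31 -> lands on August 13

Result: 2030-08-13


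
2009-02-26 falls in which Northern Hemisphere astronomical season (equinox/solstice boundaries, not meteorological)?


Date: February 26
Astronomical Winter (approx.; exact equinox/solstice day varies by year): December 21 to March 19
February 26 falls within the Winter window

Winter


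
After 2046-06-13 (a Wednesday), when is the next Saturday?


Current: Wednesday
Target: Saturday
Days ahead: 3

Next Saturday: 2046-06-16


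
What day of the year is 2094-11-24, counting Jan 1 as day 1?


Date: November 24, 2094
Days in months 1 through 10: 304
Plus 24 days in November

Day of year: 328


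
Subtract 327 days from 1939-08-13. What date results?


Start: 1939-08-13, subtract 327 days
Back 13 days from August 13 reaches July 31, 1939 -> 314 left
July 1939 has 31 days -> back to June 30, 1939 -> 283 left
June 1939 has 30 days -> back to May 31, 1939 -> 253 left
May 1939 has 31 days -> back to April 30, 1939 -> 222 left
April 1939 has 30 days -> back to March 31, 1939 -> 192 left
March 1939 has 31 days -> back to February 28, 1939 -> 161 left
February 1939 has 28 days -> back to January 31, 1939 -> 133 left
January 1939 has 31 days -> back to December 31, 1938 -> 102 left
December 1938 has 31 days -> back to November 30, 1938 -> 71 left
November 1938 has 30 days -> back to October 31, 1938 -> 41 left
October 1938 has 31 days -> back to September 30, 1938 -> 10 left
September 1938: 30 - 10 = 20 -> lands on September 20

Result: 1938-09-20


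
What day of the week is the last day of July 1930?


July 1930 has 31 days
Anchor: Jan 1, 1930. With p = 1930 - 1 = 1929: (p + p//4 - p//100 + p//400) mod 7 = (1929 + 482 - 19 + 4) mod 7 = 2396 mod 7 = 2 -> Wednesday (Mon=0 ... Sun=6)
Days before July (Jan-Jun): 181; July 1 index = (2 + 181) mod 7 = 1 -> Tuesday
Last day offset: 31 - 1 = 30 days
Weekday index = (1 + 30) mod 7 = 3

Thursday, July 31


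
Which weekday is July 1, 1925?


Target: July 1, 1925
Anchor: Jan 1, 1925. With p = 1925 - 1 = 1924: (p + p//4 - p//100 + p//400) mod 7 = (1924 + 481 - 19 + 4) mod 7 = 2390 mod 7 = 3 -> Thursday (Mon=0 ... Sun=6)
Days before July (Jan-Jun): 181 days
Weekday index = (3 + 181) mod 7 = 2

Wednesday


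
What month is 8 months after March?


March is month 3
3 + 8 = 11

November


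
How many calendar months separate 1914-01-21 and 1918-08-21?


From January 1914 to August 1918
4 years * 12 = 48 months, plus 7 months = 55

55 months


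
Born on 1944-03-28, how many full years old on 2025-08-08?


Birth: 1944-03-28
Reference: 2025-08-08
Year difference: 2025 - 1944 = 81

81 years old


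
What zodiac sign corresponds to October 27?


Date: October 27
Conventional tropical zodiac dates: Scorpio from October 23 onward; Sagittarius starts November 22
October 27 falls within the Scorpio range

Scorpio


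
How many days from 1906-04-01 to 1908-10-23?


From 1906-04-01 to 1908-10-23
1906-04-01: days before April = 31 + 28 + 31 = 90 (1906 is not a leap year); day of year = 90 + 1 = 91
1908-10-23: days before October = 31 + 29 + 31 + 30 + 31 + 30 + 31 + 31 + 30 = 274 (1908 is a leap year); day of year = 274 + 23 = 297
Rest of 1906: 365 - 91 = 274
Full years 1907 (365): 365
Total = 274 + 365 + 297 = 936

936 days


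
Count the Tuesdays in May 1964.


May 1964 has 31 days
Anchor: Jan 1, 1964. With p = 1964 - 1 = 1963: (p + p//4 - p//100 + p//400) mod 7 = (1963 + 490 - 19 + 4) mod 7 = 2438 mod 7 = 2 -> Wednesday (Mon=0 ... Sun=6)
Days before May (Jan-Apr): 121; May 1 index = (2 + 121) mod 7 = 4 -> Friday
First Tuesday is May 5
Tuesdays: 5, 12, 19, 26

4 Tuesdays


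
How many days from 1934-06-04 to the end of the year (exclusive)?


Day of year: 155 of 365
Remaining = 365 - 155

210 days


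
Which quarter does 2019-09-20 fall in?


Month: September (month 9)
Q1: Jan-Mar, Q2: Apr-Jun, Q3: Jul-Sep, Q4: Oct-Dec

Q3


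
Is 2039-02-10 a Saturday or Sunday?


Anchor: Jan 1, 2039. With p = 2039 - 1 = 2038: (p + p//4 - p//100 + p//400) mod 7 = (2038 + 509 - 20 + 5) mod 7 = 2532 mod 7 = 5 -> Saturday (Mon=0 ... Sun=6)
Day of year: 41; offset = 40
Weekday index = (5 + 40) mod 7 = 3 -> Thursday
Weekend days: Saturday, Sunday

No


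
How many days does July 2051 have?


July 2051

31 days


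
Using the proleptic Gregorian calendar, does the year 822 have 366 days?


Gregorian leap year rule: divisible by 4, but not by 100, unless also by 400.
822 is not divisible by 4 -> not a leap year

No


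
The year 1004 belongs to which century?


Century = (year - 1) // 100 + 1
= (1004 - 1) // 100 + 1
= 1003 // 100 + 1
= 10 + 1

11th century


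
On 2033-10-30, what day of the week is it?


Date: October 30, 2033
Anchor: Jan 1, 2033. With p = 2033 - 1 = 2032: (p + p//4 - p//100 + p//400) mod 7 = (2032 + 508 - 20 + 5) mod 7 = 2525 mod 7 = 5 -> Saturday (Mon=0 ... Sun=6)
Days before October (Jan-Sep): 273; offset = 273 + 30 - 1 = 302
Weekday index = (5 + 302) mod 7 = 6

Day of the week: Sunday


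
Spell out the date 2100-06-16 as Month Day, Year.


ISO 2100-06-16 parses as year=2100, month=06, day=16
Month 6 -> June

June 16, 2100


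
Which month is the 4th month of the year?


Month 4 of 12

April


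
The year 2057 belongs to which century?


Century = (year - 1) // 100 + 1
= (2057 - 1) // 100 + 1
= 2056 // 100 + 1
= 20 + 1

21st century


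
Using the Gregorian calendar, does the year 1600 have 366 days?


Gregorian leap year rule: divisible by 4, but not by 100, unless also by 400.
1600 is divisible by 400 -> leap year

Yes


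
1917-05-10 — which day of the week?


Date: May 10, 1917
Anchor: Jan 1, 1917. With p = 1917 - 1 = 1916: (p + p//4 - p//100 + p//400) mod 7 = (1916 + 479 - 19 + 4) mod 7 = 2380 mod 7 = 0 -> Monday (Mon=0 ... Sun=6)
Days before May (Jan-Apr): 120; offset = 120 + 10 - 1 = 129
Weekday index = (0 + 129) mod 7 = 3

Day of the week: Thursday


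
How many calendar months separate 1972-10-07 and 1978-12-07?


From October 1972 to December 1978
6 years * 12 = 72 months, plus 2 months = 74

74 months


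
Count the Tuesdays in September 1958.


September 1958 has 30 days
Anchor: Jan 1, 1958. With p = 1958 - 1 = 1957: (p + p//4 - p//100 + p//400) mod 7 = (1957 + 489 - 19 + 4) mod 7 = 2431 mod 7 = 2 -> Wednesday (Mon=0 ... Sun=6)
Days before September (Jan-Aug): 243; September 1 index = (2 + 243) mod 7 = 0 -> Monday
First Tuesday is September 2
Tuesdays: 2, 9, 16, 23, 30

5 Tuesdays


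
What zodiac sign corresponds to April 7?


Date: April 7
Conventional tropical zodiac dates: Aries from March 21 onward; Taurus starts April 20
April 7 falls within the Aries range

Aries


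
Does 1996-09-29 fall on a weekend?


Anchor: Jan 1, 1996. With p = 1996 - 1 = 1995: (p + p//4 - p//100 + p//400) mod 7 = (1995 + 498 - 19 + 4) mod 7 = 2478 mod 7 = 0 -> Monday (Mon=0 ... Sun=6)
Day of year: 273; offset = 272
Weekday index = (0 + 272) mod 7 = 6 -> Sunday
Weekend days: Saturday, Sunday

Yes


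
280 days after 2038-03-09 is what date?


Start: 2038-03-09, add 280 days
March 2038 has 31 days: 31 - 9 = 22 days to March 31 -> 258 left
April 2038 has 30 days -> 228 left
May 2038 has 31 days -> 197 left
June 2038 has 30 days -> 167 left
July 2038 has 31 days -> 136 left
August 2038 has 31 days -> 105 left
September 2038 has 30 days -> 75 left
October 2038 has 31 days -> 44 left
November 2038 has 30 days -> 14 left
December 2038: 14 <= 31 -> lands on December 14

Result: 2038-12-14


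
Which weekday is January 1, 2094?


Target: January 1, 2094
Anchor: Jan 1, 2094. With p = 2094 - 1 = 2093: (p + p//4 - p//100 + p//400) mod 7 = (2093 + 523 - 20 + 5) mod 7 = 2601 mod 7 = 4 -> Friday (Mon=0 ... Sun=6)
Offset from anchor: 0 days
Weekday index = (4 + 0) mod 7 = 4

Friday


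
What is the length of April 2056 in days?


April 2056

30 days


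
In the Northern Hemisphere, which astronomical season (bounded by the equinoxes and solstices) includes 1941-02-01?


Date: February 1
Astronomical Winter (approx.; exact equinox/solstice day varies by year): December 21 to March 19
February 1 falls within the Winter window

Winter


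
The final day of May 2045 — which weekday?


May 2045 has 31 days
Anchor: Jan 1, 2045. With p = 2045 - 1 = 2044: (p + p//4 - p//100 + p//400) mod 7 = (2044 + 511 - 20 + 5) mod 7 = 2540 mod 7 = 6 -> Sunday (Mon=0 ... Sun=6)
Days before May (Jan-Apr): 120; May 1 index = (6 + 120) mod 7 = 0 -> Monday
Last day offset: 31 - 1 = 30 days
Weekday index = (0 + 30) mod 7 = 2

Wednesday, May 31


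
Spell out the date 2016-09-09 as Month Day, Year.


ISO 2016-09-09 parses as year=2016, month=09, day=09
Month 9 -> September

September 9, 2016


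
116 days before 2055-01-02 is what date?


Start: 2055-01-02, subtract 116 days
Back 2 days from January 2 reaches December 31, 2054 -> 114 left
December 2054 has 31 days -> back to November 30, 2054 -> 83 left
November 2054 has 30 days -> back to October 31, 2054 -> 53 left
October 2054 has 31 days -> back to September 30, 2054 -> 22 left
September 2054: 30 - 22 = 8 -> lands on September 8

Result: 2054-09-08


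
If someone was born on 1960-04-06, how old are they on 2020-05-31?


Birth: 1960-04-06
Reference: 2020-05-31
Year difference: 2020 - 1960 = 60

60 years old


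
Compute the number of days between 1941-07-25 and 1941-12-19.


From 1941-07-25 to 1941-12-19
1941-07-25: days before July = 31 + 28 + 31 + 30 + 31 + 30 = 181 (1941 is not a leap year); day of year = 181 + 25 = 206
1941-12-19: days before December = 31 + 28 + 31 + 30 + 31 + 30 + 31 + 31 + 30 + 31 + 30 = 334 (1941 is not a leap year); day of year = 334 + 19 = 353
Same year: 353 - 206 = 147

147 days


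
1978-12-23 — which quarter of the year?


Month: December (month 12)
Q1: Jan-Mar, Q2: Apr-Jun, Q3: Jul-Sep, Q4: Oct-Dec

Q4


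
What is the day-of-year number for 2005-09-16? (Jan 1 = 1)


Date: September 16, 2005
Days in months 1 through 8: 243
Plus 16 days in September

Day of year: 259


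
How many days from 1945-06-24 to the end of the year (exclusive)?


Day of year: 175 of 365
Remaining = 365 - 175

190 days


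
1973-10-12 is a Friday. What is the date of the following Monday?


Current: Friday
Target: Monday
Days ahead: 3

Next Monday: 1973-10-15


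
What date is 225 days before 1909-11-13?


Start: 1909-11-13, subtract 225 days
Back 13 days from November 13 reaches October 31, 1909 -> 212 left
October 1909 has 31 days -> back to September 30, 1909 -> 181 left
September 1909 has 30 days -> back to August 31, 1909 -> 151 left
August 1909 has 31 days -> back to July 31, 1909 -> 120 left
July 1909 has 31 days -> back to June 30, 1909 -> 89 left
June 1909 has 30 days -> back to May 31, 1909 -> 59 left
May 1909 has 31 days -> back to April 30, 1909 -> 28 left
April 1909: 30 - 28 = 2 -> lands on April 2

Result: 1909-04-02


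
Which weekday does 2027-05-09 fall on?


Date: May 9, 2027
Anchor: Jan 1, 2027. With p = 2027 - 1 = 2026: (p + p//4 - p//100 + p//400) mod 7 = (2026 + 506 - 20 + 5) mod 7 = 2517 mod 7 = 4 -> Friday (Mon=0 ... Sun=6)
Days before May (Jan-Apr): 120; offset = 120 + 9 - 1 = 128
Weekday index = (4 + 128) mod 7 = 6

Day of the week: Sunday


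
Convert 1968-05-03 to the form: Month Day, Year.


ISO 1968-05-03 parses as year=1968, month=05, day=03
Month 5 -> May

May 3, 1968


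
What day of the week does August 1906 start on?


Target: August 1, 1906
Anchor: Jan 1, 1906. With p = 1906 - 1 = 1905: (p + p//4 - p//100 + p//400) mod 7 = (1905 + 476 - 19 + 4) mod 7 = 2366 mod 7 = 0 -> Monday (Mon=0 ... Sun=6)
Days before August (Jan-Jul): 212 days
Weekday index = (0 + 212) mod 7 = 2

Wednesday


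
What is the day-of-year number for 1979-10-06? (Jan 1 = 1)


Date: October 6, 1979
Days in months 1 through 9: 273
Plus 6 days in October

Day of year: 279


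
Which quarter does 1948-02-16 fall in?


Month: February (month 2)
Q1: Jan-Mar, Q2: Apr-Jun, Q3: Jul-Sep, Q4: Oct-Dec

Q1


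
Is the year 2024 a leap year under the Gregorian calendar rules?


Gregorian leap year rule: divisible by 4, but not by 100, unless also by 400.
2024 is divisible by 4 but not 100 -> leap year

Yes


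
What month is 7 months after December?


December is month 12
12 + 7 = 19; wrap: 19 - 12 = 7

July


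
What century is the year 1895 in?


Century = (year - 1) // 100 + 1
= (1895 - 1) // 100 + 1
= 1894 // 100 + 1
= 18 + 1

19th century


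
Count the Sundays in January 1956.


January 1956 has 31 days
Anchor: Jan 1, 1956. With p = 1956 - 1 = 1955: (p + p//4 - p//100 + p//400) mod 7 = (1955 + 488 - 19 + 4) mod 7 = 2428 mod 7 = 6 -> Sunday (Mon=0 ... Sun=6)
January 1 is the anchor itself -> Sunday
First Sunday is January 1
Sundays: 1, 8, 15, 22, 29

5 Sundays


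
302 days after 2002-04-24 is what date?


Start: 2002-04-24, add 302 days
April 2002 has 30 days: 30 - 24 = 6 days to April 30 -> 296 left
May 2002 has 31 days -> 265 left
June 2002 has 30 days -> 235 left
July 2002 has 31 days -> 204 left
August 2002 has 31 days -> 173 left
September 2002 has 30 days -> 143 left
October 2002 has 31 days -> 112 left
November 2002 has 30 days -> 82 left
December 2002 has 31 days -> 51 left
January 2003 has 31 days -> 20 left
February 2003: 20 <= 28 -> lands on February 20

Result: 2003-02-20


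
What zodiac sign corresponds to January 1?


Date: January 1
Conventional tropical zodiac dates: Capricorn from December 22 onward; Aquarius starts January 20
January 1 falls within the Capricorn range

Capricorn


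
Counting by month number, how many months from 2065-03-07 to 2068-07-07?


From March 2065 to July 2068
3 years * 12 = 36 months, plus 4 months = 40

40 months


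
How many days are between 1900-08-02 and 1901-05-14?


From 1900-08-02 to 1901-05-14
1900-08-02: days before August = 31 + 28 + 31 + 30 + 31 + 30 + 31 = 212 (1900 is not a leap year); day of year = 212 + 2 = 214
1901-05-14: days before May = 31 + 28 + 31 + 30 = 120 (1901 is not a leap year); day of year = 120 + 14 = 134
Rest of 1900: 365 - 214 = 151
Total = 151 + 134 = 285

285 days


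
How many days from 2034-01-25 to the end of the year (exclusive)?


Day of year: 25 of 365
Remaining = 365 - 25

340 days


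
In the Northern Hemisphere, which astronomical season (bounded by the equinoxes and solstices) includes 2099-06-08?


Date: June 8
Astronomical Spring (approx.; exact equinox/solstice day varies by year): March 20 to June 20
June 8 falls within the Spring window

Spring


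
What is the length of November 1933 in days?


November 1933

30 days


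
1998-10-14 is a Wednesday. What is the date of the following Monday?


Current: Wednesday
Target: Monday
Days ahead: 5

Next Monday: 1998-10-19


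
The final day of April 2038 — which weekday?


April 2038 has 30 days
Anchor: Jan 1, 2038. With p = 2038 - 1 = 2037: (p + p//4 - p//100 + p//400) mod 7 = (2037 + 509 - 20 + 5) mod 7 = 2531 mod 7 = 4 -> Friday (Mon=0 ... Sun=6)
Days before April (Jan-Mar): 90; April 1 index = (4 + 90) mod 7 = 3 -> Thursday
Last day offset: 30 - 1 = 29 days
Weekday index = (3 + 29) mod 7 = 4

Friday, April 30


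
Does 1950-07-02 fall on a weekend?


Anchor: Jan 1, 1950. With p = 1950 - 1 = 1949: (p + p//4 - p//100 + p//400) mod 7 = (1949 + 487 - 19 + 4) mod 7 = 2421 mod 7 = 6 -> Sunday (Mon=0 ... Sun=6)
Day of year: 183; offset = 182
Weekday index = (6 + 182) mod 7 = 6 -> Sunday
Weekend days: Saturday, Sunday

Yes


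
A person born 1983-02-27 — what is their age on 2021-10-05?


Birth: 1983-02-27
Reference: 2021-10-05
Year difference: 2021 - 1983 = 38

38 years old


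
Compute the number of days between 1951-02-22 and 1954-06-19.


From 1951-02-22 to 1954-06-19
1951-02-22: days before February = 31; day of year = 31 + 22 = 53
1954-06-19: days before June = 31 + 28 + 31 + 30 + 31 = 151 (1954 is not a leap year); day of year = 151 + 19 = 170
Rest of 1951: 365 - 53 = 312
Full years 1952 (366), 1953 (365): 731
Total = 312 + 731 + 170 = 1213

1213 days


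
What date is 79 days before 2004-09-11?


Start: 2004-09-11, subtract 79 days
Back 11 days from September 11 reaches August 31, 2004 -> 68 left
August 2004 has 31 days -> back to July 31, 2004 -> 37 left
July 2004 has 31 days -> back to June 30, 2004 -> 6 left
June 2004: 30 - 6 = 24 -> lands on June 24

Result: 2004-06-24


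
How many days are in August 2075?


August 2075

31 days


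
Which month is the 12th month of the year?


Month 12 of 12

December


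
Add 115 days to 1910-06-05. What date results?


Start: 1910-06-05, add 115 days
June 1910 has 30 days: 30 - 5 = 25 days to June 30 -> 90 left
July 1910 has 31 days -> 59 left
August 1910 has 31 days -> 28 left
September 1910: 28 <= 30 -> lands on September 28

Result: 1910-09-28


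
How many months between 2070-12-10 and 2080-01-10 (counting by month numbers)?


From December 2070 to January 2080
10 years * 12 = 120 months, minus 11 months = 109

109 months


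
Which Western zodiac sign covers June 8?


Date: June 8
Conventional tropical zodiac dates: Gemini from May 21 onward; Cancer starts June 21
June 8 falls within the Gemini range

Gemini


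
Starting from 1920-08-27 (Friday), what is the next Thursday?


Current: Friday
Target: Thursday
Days ahead: 6

Next Thursday: 1920-09-02


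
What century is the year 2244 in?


Century = (year - 1) // 100 + 1
= (2244 - 1) // 100 + 1
= 2243 // 100 + 1
= 22 + 1

23rd century


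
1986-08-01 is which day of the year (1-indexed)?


Date: August 1, 1986
Days in months 1 through 7: 212
Plus 1 days in August

Day of year: 213


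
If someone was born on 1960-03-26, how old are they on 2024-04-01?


Birth: 1960-03-26
Reference: 2024-04-01
Year difference: 2024 - 1960 = 64

64 years old


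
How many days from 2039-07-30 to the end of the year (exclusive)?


Day of year: 211 of 365
Remaining = 365 - 211

154 days


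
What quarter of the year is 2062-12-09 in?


Month: December (month 12)
Q1: Jan-Mar, Q2: Apr-Jun, Q3: Jul-Sep, Q4: Oct-Dec

Q4


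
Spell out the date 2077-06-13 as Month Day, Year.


ISO 2077-06-13 parses as year=2077, month=06, day=13
Month 6 -> June

June 13, 2077


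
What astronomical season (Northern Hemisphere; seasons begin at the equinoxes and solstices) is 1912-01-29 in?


Date: January 29
Astronomical Winter (approx.; exact equinox/solstice day varies by year): December 21 to March 19
January 29 falls within the Winter window

Winter


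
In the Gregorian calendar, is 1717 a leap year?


Gregorian leap year rule: divisible by 4, but not by 100, unless also by 400.
1717 is not divisible by 4 -> not a leap year

No


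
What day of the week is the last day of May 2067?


May 2067 has 31 days
Anchor: Jan 1, 2067. With p = 2067 - 1 = 2066: (p + p//4 - p//100 + p//400) mod 7 = (2066 + 516 - 20 + 5) mod 7 = 2567 mod 7 = 5 -> Saturday (Mon=0 ... Sun=6)
Days before May (Jan-Apr): 120; May 1 index = (5 + 120) mod 7 = 6 -> Sunday
Last day offset: 31 - 1 = 30 days
Weekday index = (6 + 30) mod 7 = 1

Tuesday, May 31
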